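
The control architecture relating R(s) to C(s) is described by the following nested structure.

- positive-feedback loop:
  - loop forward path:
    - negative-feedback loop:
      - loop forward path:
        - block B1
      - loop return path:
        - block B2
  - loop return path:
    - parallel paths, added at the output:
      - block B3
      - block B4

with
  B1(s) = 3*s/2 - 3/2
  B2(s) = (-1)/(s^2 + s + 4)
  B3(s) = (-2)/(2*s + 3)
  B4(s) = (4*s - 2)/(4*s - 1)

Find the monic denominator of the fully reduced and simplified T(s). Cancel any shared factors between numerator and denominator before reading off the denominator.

First reduce the diagram to T(s).

Step 1: collapse the loop (B1 forward, B2 return) -> (3*s^3 + 9*s - 12)/(2*s^2 - s + 11)
Step 2: combine B3, B4 in parallel -> (8*s^2 - 4)/(8*s^2 + 10*s - 3)
Step 3: feedback reduction of [B1/(1+B1*B2)], (B3+B4) -> (-24*s^5 - 30*s^4 - 63*s^3 + 6*s^2 + 147*s - 36)/(24*s^5 - 16*s^4 + 48*s^3 - 168*s^2 - 149*s + 81)
The result of step 3 is T(s) in lowest terms. Its denominator has leading coefficient 24; dividing the denominator through by 24 makes it monic.

Answer: s^5 - 2*s^4/3 + 2*s^3 - 7*s^2 - 149*s/24 + 27/8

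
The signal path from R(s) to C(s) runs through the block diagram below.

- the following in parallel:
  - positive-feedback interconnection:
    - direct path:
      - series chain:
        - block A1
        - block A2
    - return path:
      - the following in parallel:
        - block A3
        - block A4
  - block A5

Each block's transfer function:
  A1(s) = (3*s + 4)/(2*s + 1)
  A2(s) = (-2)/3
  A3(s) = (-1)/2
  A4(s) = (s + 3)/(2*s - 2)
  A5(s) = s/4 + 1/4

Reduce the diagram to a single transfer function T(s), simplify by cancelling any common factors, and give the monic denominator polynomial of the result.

Step 1 - multiply A1, A2 (series) -> (-6*s - 8)/(6*s + 3)
Step 2 - combine A3, A4 in parallel -> 2/(s - 1)
Step 3 - reduce the feedback loop with forward (A1*A2) and return (A3+A4) -> (-6*s^2 - 2*s + 8)/(6*s^2 + 9*s + 13)
Step 4 - combine [(A1*A2)/(1-(A1*A2)*(A3+A4))], A5 in parallel -> (6*s^3 - 9*s^2 + 14*s + 45)/(24*s^2 + 36*s + 52)
The result of step 4 is T(s) in lowest terms. Its denominator has leading coefficient 24; dividing the denominator through by 24 makes it monic.

Answer: s^2 + 3*s/2 + 13/6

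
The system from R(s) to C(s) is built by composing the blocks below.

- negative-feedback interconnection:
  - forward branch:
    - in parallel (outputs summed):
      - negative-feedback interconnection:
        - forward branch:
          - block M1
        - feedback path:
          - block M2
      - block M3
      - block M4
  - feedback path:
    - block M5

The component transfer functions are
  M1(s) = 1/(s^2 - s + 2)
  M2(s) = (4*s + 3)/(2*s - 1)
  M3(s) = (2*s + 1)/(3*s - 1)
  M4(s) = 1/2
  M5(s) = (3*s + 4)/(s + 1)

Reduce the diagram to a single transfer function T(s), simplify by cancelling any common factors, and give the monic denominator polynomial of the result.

Step 1 - feedback reduction of M1, M2 = (2*s - 1)/(2*s^3 - 3*s^2 + 9*s + 1)
Step 2 - parallel reduction of [M1/(1+M1*M2)], M3, M4 = (14*s^4 - 19*s^3 + 72*s^2 + 6*s + 3)/(12*s^4 - 22*s^3 + 60*s^2 - 12*s - 2)
Step 3 - collapse the loop (([M1/(1+M1*M2)]+M3+M4) forward, M5 return) = (14*s^5 - 5*s^4 + 53*s^3 + 78*s^2 + 9*s + 3)/(54*s^5 - 11*s^4 + 178*s^3 + 354*s^2 + 19*s + 10)
T(s) is the step-3 result (common factors already cancelled). Leading coefficient of the denominator: 54. Divide through by 54 for the monic polynomial.

Answer: s^5 - 11*s^4/54 + 89*s^3/27 + 59*s^2/9 + 19*s/54 + 5/27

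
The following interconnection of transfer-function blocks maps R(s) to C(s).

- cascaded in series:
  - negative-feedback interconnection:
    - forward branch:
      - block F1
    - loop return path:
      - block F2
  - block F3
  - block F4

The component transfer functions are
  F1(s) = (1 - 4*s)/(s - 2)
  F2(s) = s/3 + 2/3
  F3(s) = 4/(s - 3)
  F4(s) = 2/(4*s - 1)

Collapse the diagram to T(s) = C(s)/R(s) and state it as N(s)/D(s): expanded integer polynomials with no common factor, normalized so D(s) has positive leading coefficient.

1. close the feedback loop around F1, F2 = (12*s - 3)/(4*s^2 + 4*s + 4)
2. reduce the series chain [F1/(1+F1*F2)], F3, F4; the result is T(s) itself (integer coefficients, no common factor, positive leading denominator coefficient)

Therefore the answer is 6/(s^3 - 2*s^2 - 2*s - 3).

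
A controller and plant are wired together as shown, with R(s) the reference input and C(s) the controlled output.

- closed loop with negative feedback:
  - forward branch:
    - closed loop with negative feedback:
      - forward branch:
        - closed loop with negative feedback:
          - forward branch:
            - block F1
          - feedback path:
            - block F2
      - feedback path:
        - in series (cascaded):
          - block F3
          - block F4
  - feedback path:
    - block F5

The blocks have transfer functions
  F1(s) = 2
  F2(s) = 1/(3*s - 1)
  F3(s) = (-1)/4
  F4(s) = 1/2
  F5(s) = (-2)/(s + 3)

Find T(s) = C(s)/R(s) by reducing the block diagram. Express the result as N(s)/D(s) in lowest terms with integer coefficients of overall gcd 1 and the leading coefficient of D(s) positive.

Reducing step by step:

(1) apply the feedback formula to F1, F2 = (6*s - 2)/(3*s + 1)
(2) multiply F3, F4 (series) = (-1)/8
(3) feedback reduction of [F1/(1+F1*F2)], (F3*F4) = (24*s - 8)/(9*s + 5)
(4) feedback reduction of [[F1/(1+F1*F2)]/(1+[F1/(1+F1*F2)]*(F3*F4))], F5, which is the overall transfer function T(s) = C(s)/R(s) in lowest terms

Answer: (24*s^2 + 64*s - 24)/(9*s^2 - 16*s + 31)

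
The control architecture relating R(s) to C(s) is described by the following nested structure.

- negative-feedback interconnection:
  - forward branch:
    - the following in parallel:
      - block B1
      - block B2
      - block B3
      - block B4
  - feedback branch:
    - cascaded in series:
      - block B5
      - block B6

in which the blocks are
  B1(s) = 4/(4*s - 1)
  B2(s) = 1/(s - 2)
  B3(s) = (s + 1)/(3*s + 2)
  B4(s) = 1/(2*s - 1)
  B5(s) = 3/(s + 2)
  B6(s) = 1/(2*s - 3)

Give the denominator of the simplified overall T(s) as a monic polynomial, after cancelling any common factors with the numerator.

Reducing step by step:

Step 1: reduce the parallel group B1, B2, B3, B4 = (8*s^4 + 46*s^3 - 74*s^2 - 26*s + 20)/(24*s^4 - 50*s^3 - 5*s^2 + 20*s - 4)
Step 2: cascade B5, B6 = 3/(2*s^2 + s - 6)
Step 3: reduce the feedback loop with forward (B1+B2+B3+B4) and return (B5*B6) = (16*s^6 + 100*s^5 - 150*s^4 - 402*s^3 + 458*s^2 + 176*s - 120)/(48*s^6 - 76*s^5 - 180*s^4 + 473*s^3 - 180*s^2 - 202*s + 84)
T(s) is the step-3 result (common factors already cancelled). Leading coefficient of the denominator: 48. Divide through by 48 for the monic polynomial.

Answer: s^6 - 19*s^5/12 - 15*s^4/4 + 473*s^3/48 - 15*s^2/4 - 101*s/24 + 7/4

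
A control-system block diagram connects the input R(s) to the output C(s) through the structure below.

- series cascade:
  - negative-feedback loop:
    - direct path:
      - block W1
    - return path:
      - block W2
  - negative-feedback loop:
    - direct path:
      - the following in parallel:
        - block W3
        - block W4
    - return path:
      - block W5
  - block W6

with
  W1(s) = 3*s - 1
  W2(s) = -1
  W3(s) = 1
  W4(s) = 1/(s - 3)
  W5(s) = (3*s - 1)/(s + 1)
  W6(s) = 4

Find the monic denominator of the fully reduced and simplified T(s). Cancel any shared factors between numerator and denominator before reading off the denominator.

The answer is s^3 - 35*s^2/12 + 5*s/4 + 1/6.

Reasoning:
1. reduce the feedback loop with forward W1 and return W2: (1 - 3*s)/(3*s - 2)
2. add W3, W4 (parallel): (s - 2)/(s - 3)
3. feedback reduction of (W3+W4), W5: (s^2 - s - 2)/(4*s^2 - 9*s - 1)
4. reduce the series chain [W1/(1+W1*W2)], [(W3+W4)/(1+(W3+W4)*W5)], W6: (-12*s^3 + 16*s^2 + 20*s - 8)/(12*s^3 - 35*s^2 + 15*s + 2)
No further cancellation is possible in the step-4 result, so that is T(s). Its denominator becomes monic after dividing by the leading coefficient 12.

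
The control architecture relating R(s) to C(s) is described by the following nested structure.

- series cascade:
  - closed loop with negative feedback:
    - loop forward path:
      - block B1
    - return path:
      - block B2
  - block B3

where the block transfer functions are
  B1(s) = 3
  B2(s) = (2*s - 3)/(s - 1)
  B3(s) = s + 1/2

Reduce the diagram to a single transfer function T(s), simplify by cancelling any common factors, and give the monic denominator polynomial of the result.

Answer: s - 10/7

Working:
[1] apply the feedback formula to B1, B2, giving (3*s - 3)/(7*s - 10)
[2] series reduction of [B1/(1+B1*B2)], B3, giving (6*s^2 - 3*s - 3)/(14*s - 20)
Step 2 gives the fully reduced T(s), with no common factor left to cancel. The denominator's leading coefficient is 14, so divide each of its coefficients by 14 to get the monic form.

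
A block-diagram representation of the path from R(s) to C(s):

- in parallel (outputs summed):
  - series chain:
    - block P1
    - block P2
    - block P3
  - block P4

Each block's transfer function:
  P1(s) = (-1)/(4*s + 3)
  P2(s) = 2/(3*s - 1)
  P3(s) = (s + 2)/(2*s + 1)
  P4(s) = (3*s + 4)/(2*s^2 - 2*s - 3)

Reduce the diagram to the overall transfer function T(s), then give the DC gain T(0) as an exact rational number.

1. reduce the series chain P1, P2, P3 gives (-2*s - 4)/(24*s^3 + 22*s^2 - s - 3)
2. reduce the parallel group (P1*P2*P3), P4 gives (72*s^4 + 158*s^3 + 81*s^2 + s)/(48*s^5 - 4*s^4 - 118*s^3 - 70*s^2 + 9*s + 9)
Step 2 gives the overall T(s). Then T(0) = 0/9 = 0.

Final answer: 0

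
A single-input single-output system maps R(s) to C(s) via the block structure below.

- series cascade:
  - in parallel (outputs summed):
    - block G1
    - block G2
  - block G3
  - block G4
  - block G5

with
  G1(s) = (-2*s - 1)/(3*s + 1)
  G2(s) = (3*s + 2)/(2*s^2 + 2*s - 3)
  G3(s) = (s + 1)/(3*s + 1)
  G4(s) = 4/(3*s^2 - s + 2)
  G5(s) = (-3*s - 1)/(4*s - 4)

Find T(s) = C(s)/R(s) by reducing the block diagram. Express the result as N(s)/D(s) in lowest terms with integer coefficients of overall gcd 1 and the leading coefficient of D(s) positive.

First reduce the diagram to T(s).

Step 1: combine G1, G2 in parallel gives (-4*s^3 + 3*s^2 + 13*s + 5)/(6*s^3 + 8*s^2 - 7*s - 3)
Step 2: combine (G1+G2), G3, G4, G5 in series, giving the overall T(s)

Answer: (4*s^4 + s^3 - 16*s^2 - 18*s - 5)/(18*s^6 - 35*s^4 + 31*s^3 - 25*s^2 + 5*s + 6)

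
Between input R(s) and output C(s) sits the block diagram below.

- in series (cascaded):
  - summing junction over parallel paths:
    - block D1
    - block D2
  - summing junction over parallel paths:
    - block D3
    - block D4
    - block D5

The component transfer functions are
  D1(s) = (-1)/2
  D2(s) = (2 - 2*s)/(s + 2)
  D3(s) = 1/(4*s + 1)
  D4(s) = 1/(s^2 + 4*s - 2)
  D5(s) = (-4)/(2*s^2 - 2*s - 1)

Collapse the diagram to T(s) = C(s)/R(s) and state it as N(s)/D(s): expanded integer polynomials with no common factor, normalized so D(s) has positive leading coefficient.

Reducing step by step:

Step 1. add D1, D2 (parallel) -> (2 - 5*s)/(2*s + 4)
Step 2. sum the parallel branches D3, D4, D5 -> (2*s^4 - 2*s^3 - 87*s^2 + 10*s + 9)/(8*s^5 + 26*s^4 - 46*s^3 - 13*s^2 + 8*s + 2)
Step 3. multiply (D1+D2), (D3+D4+D5) (series): this yields T(s), and no further normalization is needed

Answer: (-10*s^5 + 14*s^4 + 431*s^3 - 224*s^2 - 25*s + 18)/(16*s^6 + 84*s^5 + 12*s^4 - 210*s^3 - 36*s^2 + 36*s + 8)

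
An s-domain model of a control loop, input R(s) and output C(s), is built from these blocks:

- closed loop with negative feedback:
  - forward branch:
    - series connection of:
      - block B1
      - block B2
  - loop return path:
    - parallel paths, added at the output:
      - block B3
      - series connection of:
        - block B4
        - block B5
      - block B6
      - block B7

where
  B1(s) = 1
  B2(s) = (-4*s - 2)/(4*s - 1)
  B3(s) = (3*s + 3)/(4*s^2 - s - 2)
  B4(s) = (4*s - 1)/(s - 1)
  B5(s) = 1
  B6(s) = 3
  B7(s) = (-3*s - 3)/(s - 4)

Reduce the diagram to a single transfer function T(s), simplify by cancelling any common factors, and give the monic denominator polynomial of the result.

(1) multiply B1, B2 (series); result (-4*s - 2)/(4*s - 1)
(2) multiply B4, B5 (series); result (4*s - 1)/(s - 1)
(3) combine B3, (B4*B5), B6, B7 in parallel; result (16*s^4 - 129*s^3 + 88*s^2 + 42*s - 26)/(4*s^4 - 21*s^3 + 19*s^2 + 6*s - 8)
(4) close the feedback loop around (B1*B2), (B3+(B4*B5)+B6+B7); result (16*s^5 - 76*s^4 + 34*s^3 + 62*s^2 - 20*s - 16)/(48*s^5 - 396*s^4 - 3*s^3 + 339*s^2 + 18*s - 60)
The result of step 4 is T(s) in lowest terms. Its denominator has leading coefficient 48; dividing the denominator through by 48 makes it monic.

Hence the answer: s^5 - 33*s^4/4 - s^3/16 + 113*s^2/16 + 3*s/8 - 5/4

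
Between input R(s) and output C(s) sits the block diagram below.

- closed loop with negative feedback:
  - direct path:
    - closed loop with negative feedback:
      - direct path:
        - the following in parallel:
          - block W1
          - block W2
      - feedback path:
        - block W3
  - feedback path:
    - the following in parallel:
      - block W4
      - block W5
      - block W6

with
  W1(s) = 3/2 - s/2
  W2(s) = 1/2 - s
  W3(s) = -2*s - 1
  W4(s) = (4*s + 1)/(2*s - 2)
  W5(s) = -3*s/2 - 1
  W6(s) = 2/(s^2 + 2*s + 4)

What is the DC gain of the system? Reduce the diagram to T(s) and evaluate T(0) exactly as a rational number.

Step 1. add W1, W2 (parallel): 2 - 3*s/2
Step 2. feedback reduction of (W1+W2), W3: (4 - 3*s)/(6*s^2 - 5*s - 2)
Step 3. sum the parallel branches W4, W5, W6: (-3*s^4 - s^3 + s^2 + 30*s + 8)/(2*s^3 + 2*s^2 + 4*s - 8)
Step 4. collapse the loop ([(W1+W2)/(1+(W1+W2)*W3)] forward, (W4+W5+W6) return): (-6*s^4 + 2*s^3 - 4*s^2 + 40*s - 32)/(21*s^5 - 7*s^4 + 3*s^3 - 158*s^2 + 128*s + 48)
DC gain: substitute s = 0 into T(s) from step 4: T(0) = -32/48 = -2/3.

Therefore the answer is -2/3.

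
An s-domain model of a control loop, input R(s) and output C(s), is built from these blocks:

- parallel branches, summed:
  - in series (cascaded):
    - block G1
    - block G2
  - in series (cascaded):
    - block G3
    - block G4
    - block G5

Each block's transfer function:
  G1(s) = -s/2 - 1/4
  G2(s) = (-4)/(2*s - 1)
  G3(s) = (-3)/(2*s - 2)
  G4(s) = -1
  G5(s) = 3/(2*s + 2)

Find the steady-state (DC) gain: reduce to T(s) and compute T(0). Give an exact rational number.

Answer: -13/4

Working:
(1) cascade G1, G2 gives (2*s + 1)/(2*s - 1)
(2) combine G3, G4, G5 in series gives 9/(4*s^2 - 4)
(3) parallel reduction of (G1*G2), (G3*G4*G5) gives (8*s^3 + 4*s^2 + 10*s - 13)/(8*s^3 - 4*s^2 - 8*s + 4)
Evaluating the step-3 result (the overall T(s)) at s = 0 gives T(0) = -13/4.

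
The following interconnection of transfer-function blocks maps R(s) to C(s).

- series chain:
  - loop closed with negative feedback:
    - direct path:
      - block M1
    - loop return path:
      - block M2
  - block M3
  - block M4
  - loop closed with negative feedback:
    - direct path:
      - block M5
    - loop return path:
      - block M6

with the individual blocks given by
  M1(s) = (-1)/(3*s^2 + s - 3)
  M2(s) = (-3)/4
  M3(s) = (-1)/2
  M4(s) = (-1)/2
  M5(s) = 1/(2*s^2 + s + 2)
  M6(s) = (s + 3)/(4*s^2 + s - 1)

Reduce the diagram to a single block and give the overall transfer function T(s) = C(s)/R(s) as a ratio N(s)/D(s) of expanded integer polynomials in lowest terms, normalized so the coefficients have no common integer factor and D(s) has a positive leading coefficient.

Step 1. apply the feedback formula to M1, M2: (-4)/(12*s^2 + 4*s - 9)
Step 2. close the feedback loop around M5, M6: (4*s^2 + s - 1)/(8*s^4 + 6*s^3 + 7*s^2 + 2*s + 1)
Step 3. multiply [M1/(1+M1*M2)], M3, M4, [M5/(1+M5*M6)] (series), giving the overall T(s)

Hence the answer: (-4*s^2 - s + 1)/(96*s^6 + 104*s^5 + 36*s^4 - 2*s^3 - 43*s^2 - 14*s - 9)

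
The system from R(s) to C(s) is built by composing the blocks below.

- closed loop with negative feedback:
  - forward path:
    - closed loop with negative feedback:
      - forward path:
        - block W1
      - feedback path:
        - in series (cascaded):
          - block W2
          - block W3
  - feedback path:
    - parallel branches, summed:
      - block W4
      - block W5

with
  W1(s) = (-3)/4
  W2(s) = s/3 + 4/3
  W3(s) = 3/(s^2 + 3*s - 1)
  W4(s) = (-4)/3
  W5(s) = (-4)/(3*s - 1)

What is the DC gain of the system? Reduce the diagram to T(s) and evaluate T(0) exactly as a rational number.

The answer is -3/8.

Reasoning:
Step 1. series reduction of W2, W3; result (s + 4)/(s^2 + 3*s - 1)
Step 2. apply the feedback formula to W1, (W2*W3); result (-3*s^2 - 9*s + 3)/(4*s^2 + 9*s - 16)
Step 3. parallel reduction of W4, W5; result (-12*s - 8)/(9*s - 3)
Step 4. close the feedback loop around [W1/(1+W1*(W2*W3))], (W4+W5); result (-9*s^3 - 24*s^2 + 18*s - 3)/(24*s^3 + 67*s^2 - 45*s + 8)
Evaluating the step-4 result (the overall T(s)) at s = 0 gives T(0) = -3/8.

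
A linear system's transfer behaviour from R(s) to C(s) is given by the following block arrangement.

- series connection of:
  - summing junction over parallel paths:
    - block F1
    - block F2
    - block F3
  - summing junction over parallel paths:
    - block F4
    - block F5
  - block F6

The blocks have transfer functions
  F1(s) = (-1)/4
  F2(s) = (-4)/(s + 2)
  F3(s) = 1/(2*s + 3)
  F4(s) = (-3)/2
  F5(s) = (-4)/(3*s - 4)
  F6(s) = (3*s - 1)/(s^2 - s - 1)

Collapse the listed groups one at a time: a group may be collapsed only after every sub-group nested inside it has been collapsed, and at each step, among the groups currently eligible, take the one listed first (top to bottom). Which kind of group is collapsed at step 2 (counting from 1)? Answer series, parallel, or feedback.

Reducing step by step:

Step 1: sum the parallel branches F1, F2, F3
Step 2: sum the parallel branches F4, F5
Step 3: multiply (F1+F2+F3), (F4+F5), F6 (series)
Step 2: parallel.

Answer: parallel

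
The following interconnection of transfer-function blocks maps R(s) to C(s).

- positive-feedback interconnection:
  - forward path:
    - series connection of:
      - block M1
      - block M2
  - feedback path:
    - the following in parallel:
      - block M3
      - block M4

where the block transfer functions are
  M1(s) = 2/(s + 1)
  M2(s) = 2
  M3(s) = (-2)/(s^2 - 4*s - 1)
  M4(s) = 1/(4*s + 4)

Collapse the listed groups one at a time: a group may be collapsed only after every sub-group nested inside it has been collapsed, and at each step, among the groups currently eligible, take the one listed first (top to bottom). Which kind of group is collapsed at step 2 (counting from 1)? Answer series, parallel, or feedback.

Step 1: combine M1, M2 in series
Step 2: combine M3, M4 in parallel
Step 3: apply the feedback formula to (M1*M2), (M3+M4)
At step 2 the group reduced is parallel.

Therefore the answer is parallel.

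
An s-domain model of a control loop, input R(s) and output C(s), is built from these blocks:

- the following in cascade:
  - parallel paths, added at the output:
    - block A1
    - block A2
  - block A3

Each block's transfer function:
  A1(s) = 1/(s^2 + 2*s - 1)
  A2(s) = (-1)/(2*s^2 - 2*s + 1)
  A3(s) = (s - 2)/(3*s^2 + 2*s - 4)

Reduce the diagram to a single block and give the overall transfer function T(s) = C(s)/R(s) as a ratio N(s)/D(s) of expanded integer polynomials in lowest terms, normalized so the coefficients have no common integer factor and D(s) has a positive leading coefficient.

Step 1: sum the parallel branches A1, A2 gives (s^2 - 4*s + 2)/(2*s^4 + 2*s^3 - 5*s^2 + 4*s - 1)
Step 2: cascade (A1+A2), A3: this yields T(s), and no further normalization is needed

Therefore the answer is (s^3 - 6*s^2 + 10*s - 4)/(6*s^6 + 10*s^5 - 19*s^4 - 6*s^3 + 25*s^2 - 18*s + 4).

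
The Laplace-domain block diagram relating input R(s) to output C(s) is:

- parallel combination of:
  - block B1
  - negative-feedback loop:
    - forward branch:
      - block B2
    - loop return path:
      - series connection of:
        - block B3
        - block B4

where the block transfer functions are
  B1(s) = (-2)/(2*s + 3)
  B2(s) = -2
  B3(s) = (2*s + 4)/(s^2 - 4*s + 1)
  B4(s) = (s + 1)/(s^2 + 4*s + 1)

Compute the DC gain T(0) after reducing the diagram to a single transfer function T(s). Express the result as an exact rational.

Reducing step by step:

(1) reduce the series chain B3, B4 -> (2*s^2 + 6*s + 4)/(s^4 - 14*s^2 + 1)
(2) reduce the feedback loop with forward B2 and return (B3*B4) -> (-2*s^4 + 28*s^2 - 2)/(s^4 - 18*s^2 - 12*s - 7)
(3) reduce the parallel group B1, [B2/(1+B2*(B3*B4))] -> (-4*s^5 - 8*s^4 + 56*s^3 + 120*s^2 + 20*s + 8)/(2*s^5 + 3*s^4 - 36*s^3 - 78*s^2 - 50*s - 21)
Step 3 gives the overall T(s). Then T(0) = 8/(-21) = -8/21.

Answer: -8/21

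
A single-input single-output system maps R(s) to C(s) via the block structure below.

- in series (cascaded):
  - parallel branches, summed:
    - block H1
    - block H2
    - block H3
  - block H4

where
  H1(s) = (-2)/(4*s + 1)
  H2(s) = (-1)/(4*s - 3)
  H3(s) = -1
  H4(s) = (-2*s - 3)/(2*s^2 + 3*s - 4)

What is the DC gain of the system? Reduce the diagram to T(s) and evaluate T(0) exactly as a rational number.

[1] sum the parallel branches H1, H2, H3 gives (-16*s^2 - 4*s + 8)/(16*s^2 - 8*s - 3)
[2] combine (H1+H2+H3), H4 in series gives (32*s^3 + 56*s^2 - 4*s - 24)/(32*s^4 + 32*s^3 - 94*s^2 + 23*s + 12)
The step-2 result is T(s). Setting s = 0: T(0) = -24/12 = -2.

Answer: -2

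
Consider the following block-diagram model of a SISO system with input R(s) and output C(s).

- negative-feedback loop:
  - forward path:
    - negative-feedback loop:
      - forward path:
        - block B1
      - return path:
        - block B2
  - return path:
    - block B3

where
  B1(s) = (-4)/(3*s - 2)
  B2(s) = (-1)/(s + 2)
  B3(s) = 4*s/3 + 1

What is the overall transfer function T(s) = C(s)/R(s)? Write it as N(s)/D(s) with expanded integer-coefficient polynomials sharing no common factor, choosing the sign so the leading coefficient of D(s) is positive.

Step 1. feedback reduction of B1, B2 -> (-4*s - 8)/(3*s^2 + 4*s)
Step 2. collapse the loop ([B1/(1+B1*B2)] forward, B3 return) - this is the overall T(s), already in the required normalized form

Answer: (12*s + 24)/(7*s^2 + 32*s + 24)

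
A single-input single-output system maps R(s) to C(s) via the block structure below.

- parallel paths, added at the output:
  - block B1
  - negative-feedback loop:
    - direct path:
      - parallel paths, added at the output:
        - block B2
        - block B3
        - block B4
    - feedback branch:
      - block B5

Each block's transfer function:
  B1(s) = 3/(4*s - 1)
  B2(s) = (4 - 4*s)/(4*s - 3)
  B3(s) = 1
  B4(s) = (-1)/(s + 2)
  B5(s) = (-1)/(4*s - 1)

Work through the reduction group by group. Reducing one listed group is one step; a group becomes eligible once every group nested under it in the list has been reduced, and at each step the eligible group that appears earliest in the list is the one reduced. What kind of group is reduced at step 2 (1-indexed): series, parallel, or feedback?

Answer: feedback

Working:
Step 1: combine B2, B3, B4 in parallel
Step 2: apply the feedback formula to (B2+B3+B4), B5
Step 3: combine B1, [(B2+B3+B4)/(1+(B2+B3+B4)*B5)] in parallel
At step 2 the group reduced is feedback.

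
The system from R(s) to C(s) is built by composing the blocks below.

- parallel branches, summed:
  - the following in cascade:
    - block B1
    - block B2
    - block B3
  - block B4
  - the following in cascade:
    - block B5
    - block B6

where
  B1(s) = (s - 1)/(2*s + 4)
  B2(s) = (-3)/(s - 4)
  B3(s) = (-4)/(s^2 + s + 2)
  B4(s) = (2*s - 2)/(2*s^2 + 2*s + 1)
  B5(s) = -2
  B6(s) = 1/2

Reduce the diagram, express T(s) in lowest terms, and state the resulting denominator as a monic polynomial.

Step 1. reduce the series chain B1, B2, B3 -> (6*s - 6)/(s^4 - s^3 - 8*s^2 - 12*s - 16)
Step 2. multiply B5, B6 (series) -> -1
Step 3. combine (B1*B2*B3), B4, (B5*B6) in parallel -> (-2*s^6 + 2*s^5 + 13*s^4 + 39*s^3 + 56*s^2 + 30*s + 42)/(2*s^6 - 17*s^4 - 41*s^3 - 64*s^2 - 44*s - 16)
No further cancellation is possible in the step-3 result, so that is T(s). Its denominator becomes monic after dividing by the leading coefficient 2.

Answer: s^6 - 17*s^4/2 - 41*s^3/2 - 32*s^2 - 22*s - 8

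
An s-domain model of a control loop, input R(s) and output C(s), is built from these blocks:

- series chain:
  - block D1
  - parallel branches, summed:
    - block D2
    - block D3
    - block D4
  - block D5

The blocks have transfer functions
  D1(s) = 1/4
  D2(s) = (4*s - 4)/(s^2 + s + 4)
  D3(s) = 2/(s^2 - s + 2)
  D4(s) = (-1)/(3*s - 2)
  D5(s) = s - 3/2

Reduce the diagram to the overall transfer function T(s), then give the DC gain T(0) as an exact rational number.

1. reduce the parallel group D2, D3, D4, giving (11*s^4 - 26*s^3 + 49*s^2 - 26*s - 8)/(3*s^5 - 2*s^4 + 15*s^3 - 16*s^2 + 28*s - 16)
2. series reduction of D1, (D2+D3+D4), D5, giving (22*s^5 - 85*s^4 + 176*s^3 - 199*s^2 + 62*s + 24)/(24*s^5 - 16*s^4 + 120*s^3 - 128*s^2 + 224*s - 128)
Evaluating the step-2 result (the overall T(s)) at s = 0 gives T(0) = 24/(-128) = -3/16.

Hence the answer: -3/16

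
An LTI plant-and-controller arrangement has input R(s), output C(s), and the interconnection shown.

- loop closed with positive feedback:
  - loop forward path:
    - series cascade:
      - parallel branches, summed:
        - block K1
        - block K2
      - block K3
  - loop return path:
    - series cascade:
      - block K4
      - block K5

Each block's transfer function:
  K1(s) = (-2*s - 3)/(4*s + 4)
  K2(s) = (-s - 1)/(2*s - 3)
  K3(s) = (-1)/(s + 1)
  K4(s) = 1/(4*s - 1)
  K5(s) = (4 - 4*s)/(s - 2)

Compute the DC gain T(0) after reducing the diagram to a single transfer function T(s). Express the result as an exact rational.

Step 1: parallel reduction of K1, K2; result (-8*s^2 - 8*s + 5)/(8*s^2 - 4*s - 12)
Step 2: reduce the series chain (K1+K2), K3; result (8*s^2 + 8*s - 5)/(8*s^3 + 4*s^2 - 16*s - 12)
Step 3: combine K4, K5 in series; result (4 - 4*s)/(4*s^2 - 9*s + 2)
Step 4: reduce the feedback loop with forward ((K1+K2)*K3) and return (K4*K5); result (32*s^4 - 40*s^3 - 76*s^2 + 61*s - 10)/(32*s^5 - 56*s^4 - 52*s^3 + 104*s^2 + 24*s - 4)
The step-4 result is T(s). Setting s = 0: T(0) = -10/(-4) = 5/2.

Final answer: 5/2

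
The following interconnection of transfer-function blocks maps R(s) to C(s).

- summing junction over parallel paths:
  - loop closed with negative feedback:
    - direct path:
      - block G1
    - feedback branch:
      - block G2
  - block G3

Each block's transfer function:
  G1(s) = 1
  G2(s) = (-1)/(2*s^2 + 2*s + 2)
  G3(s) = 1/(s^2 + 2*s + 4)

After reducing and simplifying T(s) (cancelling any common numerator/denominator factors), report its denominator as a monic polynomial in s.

First reduce the diagram to T(s).

[1] reduce the feedback loop with forward G1 and return G2: (2*s^2 + 2*s + 2)/(2*s^2 + 2*s + 1)
[2] sum the parallel branches [G1/(1+G1*G2)], G3: (2*s^4 + 6*s^3 + 16*s^2 + 14*s + 9)/(2*s^4 + 6*s^3 + 13*s^2 + 10*s + 4)
Step 2 gives the fully reduced T(s), with no common factor left to cancel. The denominator's leading coefficient is 2, so divide each of its coefficients by 2 to get the monic form.

Answer: s^4 + 3*s^3 + 13*s^2/2 + 5*s + 2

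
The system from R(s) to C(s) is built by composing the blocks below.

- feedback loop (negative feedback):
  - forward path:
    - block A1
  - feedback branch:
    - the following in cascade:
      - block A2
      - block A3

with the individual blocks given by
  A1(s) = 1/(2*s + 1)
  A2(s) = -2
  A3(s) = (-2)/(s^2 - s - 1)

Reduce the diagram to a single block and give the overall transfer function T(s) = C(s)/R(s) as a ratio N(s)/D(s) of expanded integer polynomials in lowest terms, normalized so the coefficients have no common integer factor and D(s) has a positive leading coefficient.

Answer: (s^2 - s - 1)/(2*s^3 - s^2 - 3*s + 3)

Working:
[1] cascade A2, A3 = 4/(s^2 - s - 1)
[2] close the feedback loop around A1, (A2*A3), which is the overall transfer function T(s) = C(s)/R(s) in lowest terms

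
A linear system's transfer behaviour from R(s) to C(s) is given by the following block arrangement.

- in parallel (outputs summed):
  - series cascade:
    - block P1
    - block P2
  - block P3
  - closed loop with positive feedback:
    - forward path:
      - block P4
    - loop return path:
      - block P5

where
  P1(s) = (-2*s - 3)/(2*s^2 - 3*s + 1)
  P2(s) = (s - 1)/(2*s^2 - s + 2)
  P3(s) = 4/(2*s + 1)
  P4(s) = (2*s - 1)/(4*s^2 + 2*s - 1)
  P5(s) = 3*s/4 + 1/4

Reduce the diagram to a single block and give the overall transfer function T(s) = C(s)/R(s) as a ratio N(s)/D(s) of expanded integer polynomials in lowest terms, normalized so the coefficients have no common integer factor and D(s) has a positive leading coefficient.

Step 1. multiply P1, P2 (series): (-2*s - 3)/(4*s^3 - 4*s^2 + 5*s - 2)
Step 2. collapse the loop (P4 forward, P5 return): (8*s - 4)/(10*s^2 + 9*s - 3)
Step 3. add (P1*P2), P3, [P4/(1-P4*P5)] (parallel) - this is the overall T(s), already in the required normalized form

Final answer: (224*s^5 - 120*s^4 - 44*s^3 + 42*s^2 - 155*s + 41)/(80*s^6 + 32*s^5 + 76*s^3 - 29*s^2 - 21*s + 6)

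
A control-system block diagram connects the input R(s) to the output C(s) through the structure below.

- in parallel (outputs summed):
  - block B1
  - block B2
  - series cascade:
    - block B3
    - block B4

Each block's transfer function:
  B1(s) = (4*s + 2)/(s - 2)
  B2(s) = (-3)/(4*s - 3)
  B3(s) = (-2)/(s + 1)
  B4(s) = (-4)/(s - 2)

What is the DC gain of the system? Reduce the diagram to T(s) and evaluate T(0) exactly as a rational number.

The answer is -4.

Reasoning:
Step 1. combine B3, B4 in series gives 8/(s^2 - s - 2)
Step 2. parallel reduction of B1, B2, (B3*B4) gives (16*s^3 + 9*s^2 + 25*s - 24)/(4*s^3 - 7*s^2 - 5*s + 6)
That last expression is T(s); at s = 0 only the constant terms survive, so T(0) = -24/6 = -4.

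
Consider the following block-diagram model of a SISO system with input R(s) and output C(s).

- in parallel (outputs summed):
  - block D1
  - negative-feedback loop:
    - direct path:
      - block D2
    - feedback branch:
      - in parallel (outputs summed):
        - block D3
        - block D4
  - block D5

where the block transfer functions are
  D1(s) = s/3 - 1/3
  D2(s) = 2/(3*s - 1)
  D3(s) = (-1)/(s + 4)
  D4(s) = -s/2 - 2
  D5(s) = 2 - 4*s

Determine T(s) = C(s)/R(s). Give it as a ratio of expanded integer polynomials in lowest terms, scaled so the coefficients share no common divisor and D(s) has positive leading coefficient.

Reducing step by step:

Step 1. parallel reduction of D3, D4 = (-s^2 - 8*s - 18)/(2*s + 8)
Step 2. apply the feedback formula to D2, (D3+D4) = (2*s + 8)/(2*s^2 + 3*s - 22)
Step 3. add D1, [D2/(1+D2*(D3+D4))], D5 (parallel): this yields T(s), and no further normalization is needed

Answer: (-22*s^3 - 23*s^2 + 263*s - 86)/(6*s^2 + 9*s - 66)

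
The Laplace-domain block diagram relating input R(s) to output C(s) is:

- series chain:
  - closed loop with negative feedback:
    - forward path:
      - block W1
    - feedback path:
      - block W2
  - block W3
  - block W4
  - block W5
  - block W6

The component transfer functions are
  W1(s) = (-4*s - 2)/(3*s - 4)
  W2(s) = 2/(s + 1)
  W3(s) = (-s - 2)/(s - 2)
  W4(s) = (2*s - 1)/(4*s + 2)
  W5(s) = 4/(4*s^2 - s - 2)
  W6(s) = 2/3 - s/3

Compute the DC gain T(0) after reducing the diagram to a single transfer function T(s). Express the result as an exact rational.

Step 1 - reduce the feedback loop with forward W1 and return W2 gives (-4*s^2 - 6*s - 2)/(3*s^2 - 9*s - 8)
Step 2 - cascade [W1/(1+W1*W2)], W3, W4, W5, W6 gives (-8*s^3 - 20*s^2 - 4*s + 8)/(36*s^4 - 117*s^3 - 87*s^2 + 78*s + 48)
Evaluating the step-2 result (the overall T(s)) at s = 0 gives T(0) = 8/48 = 1/6.

Hence the answer: 1/6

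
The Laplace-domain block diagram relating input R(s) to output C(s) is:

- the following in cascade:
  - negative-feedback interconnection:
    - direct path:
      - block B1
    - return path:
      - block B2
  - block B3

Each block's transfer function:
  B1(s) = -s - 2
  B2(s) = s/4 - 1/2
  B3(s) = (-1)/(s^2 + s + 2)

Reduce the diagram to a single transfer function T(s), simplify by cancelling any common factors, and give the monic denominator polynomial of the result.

First reduce the diagram to T(s).

Step 1 - close the feedback loop around B1, B2 = (4*s + 8)/(s^2 - 8)
Step 2 - multiply [B1/(1+B1*B2)], B3 (series) = (-4*s - 8)/(s^4 + s^3 - 6*s^2 - 8*s - 16)
That last expression is T(s), already simplified, and its denominator is already monic.

Answer: s^4 + s^3 - 6*s^2 - 8*s - 16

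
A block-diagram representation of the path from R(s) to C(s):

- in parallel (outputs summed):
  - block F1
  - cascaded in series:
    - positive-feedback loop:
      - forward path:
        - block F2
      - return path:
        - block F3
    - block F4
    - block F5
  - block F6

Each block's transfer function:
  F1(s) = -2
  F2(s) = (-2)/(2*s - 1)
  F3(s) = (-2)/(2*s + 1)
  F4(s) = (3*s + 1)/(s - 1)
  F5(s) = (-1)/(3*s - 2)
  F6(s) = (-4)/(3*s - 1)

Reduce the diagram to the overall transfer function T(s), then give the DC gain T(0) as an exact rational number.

Step 1 - close the feedback loop around F2, F3: (-4*s - 2)/(4*s^2 - 5)
Step 2 - reduce the series chain [F2/(1-F2*F3)], F4, F5: (12*s^2 + 10*s + 2)/(12*s^4 - 20*s^3 - 7*s^2 + 25*s - 10)
Step 3 - parallel reduction of F1, ([F2/(1-F2*F3)]*F4*F5), F6: (-72*s^5 + 96*s^4 + 118*s^3 - 118*s^2 + 6*s + 18)/(36*s^5 - 72*s^4 - s^3 + 82*s^2 - 55*s + 10)
DC gain: substitute s = 0 into T(s) from step 3: T(0) = 18/10 = 9/5.

Answer: 9/5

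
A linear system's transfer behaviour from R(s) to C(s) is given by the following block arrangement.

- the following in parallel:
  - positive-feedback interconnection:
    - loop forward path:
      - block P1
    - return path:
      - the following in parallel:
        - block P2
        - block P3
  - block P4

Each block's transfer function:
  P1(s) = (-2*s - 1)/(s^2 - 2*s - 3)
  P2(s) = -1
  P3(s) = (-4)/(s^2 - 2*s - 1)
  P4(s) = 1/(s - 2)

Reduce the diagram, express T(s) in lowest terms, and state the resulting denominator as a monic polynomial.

The answer is s^5 - 8*s^4 + 15*s^3 - 2*s^2 - 8*s.

Reasoning:
[1] sum the parallel branches P2, P3 -> (-s^2 + 2*s - 3)/(s^2 - 2*s - 1)
[2] apply the feedback formula to P1, (P2+P3) -> (-2*s^3 + 3*s^2 + 4*s + 1)/(s^4 - 6*s^3 + 3*s^2 + 4*s)
[3] reduce the parallel group [P1/(1-P1*(P2+P3))], P4 -> (-s^4 + s^3 + s^2 - 3*s - 2)/(s^5 - 8*s^4 + 15*s^3 - 2*s^2 - 8*s)
T(s) is the step-3 result (common factors already cancelled). Leading coefficient of the denominator: 1, so no rescaling is needed.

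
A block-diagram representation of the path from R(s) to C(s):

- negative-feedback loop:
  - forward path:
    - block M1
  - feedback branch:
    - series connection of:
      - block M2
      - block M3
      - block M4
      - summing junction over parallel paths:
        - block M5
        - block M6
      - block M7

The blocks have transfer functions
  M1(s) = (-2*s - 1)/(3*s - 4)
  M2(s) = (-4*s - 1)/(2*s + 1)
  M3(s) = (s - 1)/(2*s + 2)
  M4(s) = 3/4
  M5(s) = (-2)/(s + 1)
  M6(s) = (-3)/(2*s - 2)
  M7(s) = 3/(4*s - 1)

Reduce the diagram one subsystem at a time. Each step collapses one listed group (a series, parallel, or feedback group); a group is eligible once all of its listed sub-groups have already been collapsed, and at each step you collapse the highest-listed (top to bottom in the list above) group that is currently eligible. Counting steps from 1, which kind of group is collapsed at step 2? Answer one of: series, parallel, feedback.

The answer is series.

Reasoning:
(1) reduce the parallel group M5, M6
(2) multiply M2, M3, M4, (M5+M6), M7 (series)
(3) reduce the feedback loop with forward M1 and return (M2*M3*M4*(M5+M6)*M7)
The group at step 2 is a series group.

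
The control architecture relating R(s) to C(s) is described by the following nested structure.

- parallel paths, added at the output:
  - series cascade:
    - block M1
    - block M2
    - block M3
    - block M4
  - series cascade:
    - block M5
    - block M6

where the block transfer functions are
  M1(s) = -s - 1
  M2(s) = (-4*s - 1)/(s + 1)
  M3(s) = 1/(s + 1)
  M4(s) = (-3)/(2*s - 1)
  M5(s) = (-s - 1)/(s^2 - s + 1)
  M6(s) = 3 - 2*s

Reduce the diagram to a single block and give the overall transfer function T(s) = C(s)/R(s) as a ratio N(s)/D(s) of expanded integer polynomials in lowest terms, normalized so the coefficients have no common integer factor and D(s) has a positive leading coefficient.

(1) cascade M1, M2, M3, M4 -> (-12*s - 3)/(2*s^2 + s - 1)
(2) multiply M5, M6 (series) -> (2*s^2 - s - 3)/(s^2 - s + 1)
(3) add (M1*M2*M3*M4), (M5*M6) (parallel) - this is the overall T(s), already in the required normalized form

Answer: (4*s^4 - 12*s^3 - 11*s)/(2*s^4 - s^3 + 2*s - 1)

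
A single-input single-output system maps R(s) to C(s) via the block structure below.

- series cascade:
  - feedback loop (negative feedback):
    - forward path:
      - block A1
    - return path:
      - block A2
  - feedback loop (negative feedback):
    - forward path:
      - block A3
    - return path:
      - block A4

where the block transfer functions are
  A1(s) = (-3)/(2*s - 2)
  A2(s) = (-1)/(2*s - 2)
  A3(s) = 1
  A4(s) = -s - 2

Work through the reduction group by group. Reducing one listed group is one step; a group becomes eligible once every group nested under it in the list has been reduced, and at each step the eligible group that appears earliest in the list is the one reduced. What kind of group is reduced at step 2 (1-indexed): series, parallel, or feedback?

Reducing step by step:

Step 1. close the feedback loop around A1, A2
Step 2. collapse the loop (A3 forward, A4 return)
Step 3. series reduction of [A1/(1+A1*A2)], [A3/(1+A3*A4)]
So the answer for step 2 is feedback.

Answer: feedback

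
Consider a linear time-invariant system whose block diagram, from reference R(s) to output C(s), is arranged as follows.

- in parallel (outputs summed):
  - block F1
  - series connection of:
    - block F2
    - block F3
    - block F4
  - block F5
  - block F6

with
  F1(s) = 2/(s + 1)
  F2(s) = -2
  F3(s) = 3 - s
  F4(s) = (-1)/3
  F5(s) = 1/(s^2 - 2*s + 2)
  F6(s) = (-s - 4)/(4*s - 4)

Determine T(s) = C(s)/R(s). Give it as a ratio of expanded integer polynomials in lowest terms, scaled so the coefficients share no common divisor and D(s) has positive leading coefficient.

[1] cascade F2, F3, F4: 2 - 2*s/3
[2] combine F1, (F2*F3*F4), F5, F6 in parallel; the result is T(s) itself (integer coefficients, no common factor, positive leading denominator coefficient)

Hence the answer: (-8*s^5 + 37*s^4 - 41*s^3 - 40*s^2 + 154*s - 132)/(12*s^4 - 24*s^3 + 12*s^2 + 24*s - 24)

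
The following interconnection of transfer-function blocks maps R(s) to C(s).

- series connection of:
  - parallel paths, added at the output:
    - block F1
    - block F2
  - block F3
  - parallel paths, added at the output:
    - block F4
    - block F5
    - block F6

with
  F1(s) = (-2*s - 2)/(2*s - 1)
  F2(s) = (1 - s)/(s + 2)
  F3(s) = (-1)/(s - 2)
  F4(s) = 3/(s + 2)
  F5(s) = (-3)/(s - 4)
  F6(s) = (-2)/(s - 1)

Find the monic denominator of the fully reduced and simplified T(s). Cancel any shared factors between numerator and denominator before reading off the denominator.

(1) parallel reduction of F1, F2, giving (-4*s^2 - 3*s - 5)/(2*s^2 + 3*s - 2)
(2) combine F4, F5, F6 in parallel, giving (-2*s^2 - 14*s + 34)/(s^3 - 3*s^2 - 6*s + 8)
(3) reduce the series chain (F1+F2), F3, (F4+F5+F6), giving (-8*s^4 - 62*s^3 + 84*s^2 + 32*s + 170)/(2*s^6 - 7*s^5 - 17*s^4 + 50*s^3 + 28*s^2 - 88*s + 32)
That last expression is T(s), already simplified. Scaling its denominator by 1/2 (the reciprocal of the leading coefficient) yields the monic denominator.

Hence the answer: s^6 - 7*s^5/2 - 17*s^4/2 + 25*s^3 + 14*s^2 - 44*s + 16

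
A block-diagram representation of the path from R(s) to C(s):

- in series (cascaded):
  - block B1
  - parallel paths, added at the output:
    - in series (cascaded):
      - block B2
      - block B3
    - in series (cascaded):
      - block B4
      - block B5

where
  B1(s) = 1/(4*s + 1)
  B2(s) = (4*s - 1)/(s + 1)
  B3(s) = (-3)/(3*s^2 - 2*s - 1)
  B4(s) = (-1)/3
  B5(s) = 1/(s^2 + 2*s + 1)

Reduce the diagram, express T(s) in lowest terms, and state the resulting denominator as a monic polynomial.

First reduce the diagram to T(s).

Step 1 - cascade B2, B3 -> (3 - 12*s)/(3*s^3 + s^2 - 3*s - 1)
Step 2 - cascade B4, B5 -> (-1)/(3*s^2 + 6*s + 3)
Step 3 - sum the parallel branches (B2*B3), (B4*B5) -> (-39*s^2 - 25*s + 10)/(9*s^4 + 12*s^3 - 6*s^2 - 12*s - 3)
Step 4 - series reduction of B1, ((B2*B3)+(B4*B5)) -> (-39*s^2 - 25*s + 10)/(36*s^5 + 57*s^4 - 12*s^3 - 54*s^2 - 24*s - 3)
That last expression is T(s), already simplified. Scaling its denominator by 1/36 (the reciprocal of the leading coefficient) yields the monic denominator.

Answer: s^5 + 19*s^4/12 - s^3/3 - 3*s^2/2 - 2*s/3 - 1/12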